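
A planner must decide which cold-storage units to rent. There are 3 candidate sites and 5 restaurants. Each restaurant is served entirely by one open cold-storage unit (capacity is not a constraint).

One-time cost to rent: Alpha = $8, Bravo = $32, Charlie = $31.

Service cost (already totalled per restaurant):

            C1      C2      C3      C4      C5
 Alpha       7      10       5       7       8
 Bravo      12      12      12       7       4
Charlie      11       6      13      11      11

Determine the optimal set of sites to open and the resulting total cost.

Open Alpha only; minimum total cost 45.

For any fixed open set, each restaurant goes to its cheapest open site; total = fixed + service.
{Alpha}: C1→Alpha 7, C2→Alpha 10, C3→Alpha 5, C4→Alpha 7, C5→Alpha 8. Service 37; fixed 8; total 45.
{Alpha, Charlie}: service 33 + fixed 39 = 72
{Alpha, Bravo}: C1→Alpha 7, C2→Alpha 10, C3→Alpha 5, C4→Alpha 7, C5→Bravo 4. Service 33; fixed 40; total 73.
{Alpha, Bravo, Charlie}: C1→Alpha 7, C2→Charlie 6, C3→Alpha 5, C4→Alpha 7, C5→Bravo 4. Service 29; fixed 71; total 100.
No other subset beats 45.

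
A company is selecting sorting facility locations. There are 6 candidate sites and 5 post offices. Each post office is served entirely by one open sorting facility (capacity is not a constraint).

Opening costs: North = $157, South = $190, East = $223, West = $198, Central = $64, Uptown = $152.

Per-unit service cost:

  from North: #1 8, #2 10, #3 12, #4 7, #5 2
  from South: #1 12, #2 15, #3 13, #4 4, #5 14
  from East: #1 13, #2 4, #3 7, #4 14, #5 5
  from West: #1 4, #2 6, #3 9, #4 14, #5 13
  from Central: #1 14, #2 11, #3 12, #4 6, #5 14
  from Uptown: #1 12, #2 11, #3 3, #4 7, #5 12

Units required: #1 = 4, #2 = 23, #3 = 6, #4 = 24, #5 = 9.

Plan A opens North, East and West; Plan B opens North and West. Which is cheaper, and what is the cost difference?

Plan B is cheaper by 165.

Plan A: {North, East, West}: #1→West 4·4=16, #2→East 4·23=92, #3→East 7·6=42, #4→North 7·24=168, #5→North 2·9=18. Service 336; fixed 578; total 914.
Plan B: {North, West}: #1→West 4·4=16, #2→West 6·23=138, #3→West 9·6=54, #4→North 7·24=168, #5→North 2·9=18. Service 394; fixed 355; total 749.
Difference: |914 − 749| = 165.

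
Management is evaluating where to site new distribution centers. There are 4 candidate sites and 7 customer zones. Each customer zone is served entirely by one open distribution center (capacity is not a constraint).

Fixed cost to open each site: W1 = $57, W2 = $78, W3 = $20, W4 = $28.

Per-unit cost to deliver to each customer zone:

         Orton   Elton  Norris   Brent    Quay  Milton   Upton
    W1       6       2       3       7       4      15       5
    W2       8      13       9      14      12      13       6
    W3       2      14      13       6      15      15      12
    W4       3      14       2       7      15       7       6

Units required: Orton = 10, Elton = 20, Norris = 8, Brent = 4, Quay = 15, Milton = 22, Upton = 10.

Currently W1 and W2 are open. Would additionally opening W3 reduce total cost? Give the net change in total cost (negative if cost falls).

Current service cost with {W1, W2}: 548.
Adding W3: each customer zone re-picks its cheapest; new service cost 504, saving 44.
Extra fixed cost: 20. Net change = 20 − 44 = -24.
(Totals: 683 → 659.)

Yes — net change −24 (cost falls by 24).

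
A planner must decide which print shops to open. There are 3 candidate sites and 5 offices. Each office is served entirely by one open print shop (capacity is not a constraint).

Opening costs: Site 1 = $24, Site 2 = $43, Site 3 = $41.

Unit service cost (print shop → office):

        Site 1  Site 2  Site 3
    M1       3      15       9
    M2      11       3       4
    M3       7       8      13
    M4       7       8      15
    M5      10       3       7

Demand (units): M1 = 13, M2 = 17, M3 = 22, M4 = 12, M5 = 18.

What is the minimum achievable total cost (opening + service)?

Minimum total cost: 449

For any fixed open set, each office goes to its cheapest open site; total = fixed + service.
{Site 1, Site 2}: M1→Site 1 3·13=39, M2→Site 2 3·17=51, M3→Site 1 7·22=154, M4→Site 1 7·12=84, M5→Site 2 3·18=54. Service 382; fixed 67; total 449.
{Site 1, Site 2, Site 3}: M1→Site 1 3·13=39, M2→Site 2 3·17=51, M3→Site 1 7·22=154, M4→Site 1 7·12=84, M5→Site 2 3·18=54. Service 382; fixed 108; total 490.
{Site 1, Site 3}: M1→Site 1 3·13=39, M2→Site 3 4·17=68, M3→Site 1 7·22=154, M4→Site 1 7·12=84, M5→Site 3 7·18=126. Service 471; fixed 65; total 536.
{Site 1}: service 644 + fixed 24 = 668
(All 7 nonempty subsets were checked; Site 1 and Site 2 is lowest.)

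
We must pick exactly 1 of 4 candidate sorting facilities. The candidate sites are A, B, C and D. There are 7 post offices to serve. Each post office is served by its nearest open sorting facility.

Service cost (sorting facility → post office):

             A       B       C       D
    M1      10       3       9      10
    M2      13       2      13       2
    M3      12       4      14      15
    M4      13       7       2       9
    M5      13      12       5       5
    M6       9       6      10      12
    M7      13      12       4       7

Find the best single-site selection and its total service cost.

Choose B only; total service cost 46.

With exactly 1 open, each post office uses its cheapest among the chosen.
{B}: M1→B 3, M2→B 2, M3→B 4, M4→B 7, M5→B 12, M6→B 6, M7→B 12. Service cost 46.
{C}: service cost 57
{D}: service cost 60
Among all 4 size-1 choices, {B} is lowest.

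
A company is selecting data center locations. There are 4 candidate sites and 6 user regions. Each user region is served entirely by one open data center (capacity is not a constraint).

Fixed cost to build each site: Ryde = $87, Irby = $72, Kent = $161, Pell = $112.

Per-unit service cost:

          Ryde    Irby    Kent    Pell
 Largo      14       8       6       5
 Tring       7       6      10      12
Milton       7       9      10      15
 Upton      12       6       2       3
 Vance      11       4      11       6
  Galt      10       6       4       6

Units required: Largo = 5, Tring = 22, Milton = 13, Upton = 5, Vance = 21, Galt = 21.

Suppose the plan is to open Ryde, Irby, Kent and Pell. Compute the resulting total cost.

Each user region is assigned to its cheapest site among the open ones.
{Ryde, Irby, Kent, Pell}: Largo→Pell 5·5=25, Tring→Irby 6·22=132, Milton→Ryde 7·13=91, Upton→Kent 2·5=10, Vance→Irby 4·21=84, Galt→Kent 4·21=84. Service 426; fixed 432; total 858.

Total cost: 858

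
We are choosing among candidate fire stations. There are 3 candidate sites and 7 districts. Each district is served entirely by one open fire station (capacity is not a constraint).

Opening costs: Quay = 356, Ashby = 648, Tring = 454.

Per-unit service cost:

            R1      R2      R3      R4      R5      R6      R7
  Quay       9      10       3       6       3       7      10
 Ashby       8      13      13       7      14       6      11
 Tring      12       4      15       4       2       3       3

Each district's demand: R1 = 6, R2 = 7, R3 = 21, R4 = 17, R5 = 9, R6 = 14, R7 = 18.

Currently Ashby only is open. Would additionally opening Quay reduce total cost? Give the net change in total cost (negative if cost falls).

Yes — net change −9 (cost falls by 9).

Current service cost with {Ashby}: 939.
Adding Quay: each district re-picks its cheapest; new service cost 574, saving 365.
Extra fixed cost: 356. Net change = 356 − 365 = -9.
(Totals: 1587 → 1578.)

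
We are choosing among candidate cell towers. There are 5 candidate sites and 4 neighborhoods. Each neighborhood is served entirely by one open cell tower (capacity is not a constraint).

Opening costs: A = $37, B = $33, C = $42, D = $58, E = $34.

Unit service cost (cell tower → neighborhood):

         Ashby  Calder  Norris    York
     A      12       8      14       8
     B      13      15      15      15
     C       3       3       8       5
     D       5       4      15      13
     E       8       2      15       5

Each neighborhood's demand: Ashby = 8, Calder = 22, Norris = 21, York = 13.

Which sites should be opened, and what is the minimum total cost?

Open C only; minimum total cost 365.

For any fixed open set, each neighborhood goes to its cheapest open site; total = fixed + service.
{C}: Ashby→C 3·8=24, Calder→C 3·22=66, Norris→C 8·21=168, York→C 5·13=65. Service 323; fixed 42; total 365.
{C, E}: service 301 + fixed 76 = 377
{B, C}: Ashby→C 3·8=24, Calder→C 3·22=66, Norris→C 8·21=168, York→C 5·13=65. Service 323; fixed 75; total 398.
{A, B, C, D, E}: Ashby→C 3·8=24, Calder→E 2·22=44, Norris→C 8·21=168, York→C 5·13=65. Service 301; fixed 204; total 505.
No other subset beats 365.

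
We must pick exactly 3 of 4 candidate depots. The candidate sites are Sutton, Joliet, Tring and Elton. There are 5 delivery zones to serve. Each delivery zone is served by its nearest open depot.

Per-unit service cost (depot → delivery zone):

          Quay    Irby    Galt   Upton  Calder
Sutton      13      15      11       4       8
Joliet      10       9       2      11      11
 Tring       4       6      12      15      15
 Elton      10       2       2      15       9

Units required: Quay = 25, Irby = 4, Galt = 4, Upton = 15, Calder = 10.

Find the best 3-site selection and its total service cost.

Choose Sutton, Tring and Elton; total service cost 256.

With exactly 3 open, each delivery zone uses its cheapest among the chosen.
{Sutton, Tring, Elton}: Quay→Tring 4·25=100, Irby→Elton 2·4=8, Galt→Elton 2·4=8, Upton→Sutton 4·15=60, Calder→Sutton 8·10=80. Service cost 256.
{Sutton, Joliet, Tring}: service cost 272
{Joliet, Tring, Elton}: service cost 371
Among all 4 size-3 choices, {Sutton, Tring, Elton} is lowest.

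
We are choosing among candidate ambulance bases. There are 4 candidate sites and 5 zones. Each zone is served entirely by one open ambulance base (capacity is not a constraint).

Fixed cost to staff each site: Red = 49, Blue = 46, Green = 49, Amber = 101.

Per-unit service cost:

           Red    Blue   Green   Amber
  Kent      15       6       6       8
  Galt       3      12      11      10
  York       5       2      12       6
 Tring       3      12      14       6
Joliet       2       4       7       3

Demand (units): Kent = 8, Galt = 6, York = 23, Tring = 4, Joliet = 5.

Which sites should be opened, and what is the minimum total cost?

Open Red and Blue; minimum total cost 229.

For any fixed open set, each zone goes to its cheapest open site; total = fixed + service.
{Red, Blue}: Kent→Blue 6·8=48, Galt→Red 3·6=18, York→Blue 2·23=46, Tring→Red 3·4=12, Joliet→Red 2·5=10. Service 134; fixed 95; total 229.
{Red, Blue, Green}: service 134 + fixed 144 = 278
{Blue}: service 234 + fixed 46 = 280
{Red, Blue, Green, Amber}: service 134 + fixed 245 = 379
No other subset beats 229.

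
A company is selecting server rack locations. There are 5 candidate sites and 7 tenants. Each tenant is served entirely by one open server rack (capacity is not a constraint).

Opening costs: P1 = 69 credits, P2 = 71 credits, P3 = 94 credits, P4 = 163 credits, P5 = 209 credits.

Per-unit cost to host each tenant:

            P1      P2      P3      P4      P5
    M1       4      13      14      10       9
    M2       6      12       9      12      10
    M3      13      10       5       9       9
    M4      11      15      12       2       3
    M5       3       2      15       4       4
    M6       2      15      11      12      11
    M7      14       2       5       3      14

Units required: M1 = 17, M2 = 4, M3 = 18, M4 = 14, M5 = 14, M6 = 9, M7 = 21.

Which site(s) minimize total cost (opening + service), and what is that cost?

For any fixed open set, each tenant goes to its cheapest open site; total = fixed + service.
{P1, P4}: M1→P1 4·17=68, M2→P1 6·4=24, M3→P4 9·18=162, M4→P4 2·14=28, M5→P1 3·14=42, M6→P1 2·9=18, M7→P4 3·21=63. Service 405; fixed 232; total 637.
{P1, P2}: service 514 + fixed 140 = 654
{P1, P2, P3}: service 424 + fixed 234 = 658
{P1, P2, P3, P4, P5}: M1→P1 4·17=68, M2→P1 6·4=24, M3→P3 5·18=90, M4→P4 2·14=28, M5→P2 2·14=28, M6→P1 2·9=18, M7→P2 2·21=42. Service 298; fixed 606; total 904.
No other subset beats 637.

Open P1 and P4; minimum total cost 637.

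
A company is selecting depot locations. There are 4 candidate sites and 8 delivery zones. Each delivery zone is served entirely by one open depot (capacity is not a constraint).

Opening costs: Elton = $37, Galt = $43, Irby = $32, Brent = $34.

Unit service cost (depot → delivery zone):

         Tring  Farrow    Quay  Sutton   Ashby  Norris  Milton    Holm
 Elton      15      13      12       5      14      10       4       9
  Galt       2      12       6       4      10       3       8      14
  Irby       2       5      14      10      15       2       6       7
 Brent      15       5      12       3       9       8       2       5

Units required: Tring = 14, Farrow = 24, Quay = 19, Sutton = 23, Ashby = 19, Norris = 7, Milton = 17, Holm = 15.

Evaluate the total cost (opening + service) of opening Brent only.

Each delivery zone is assigned to its cheapest site among the open ones.
{Brent}: Tring→Brent 15·14=210, Farrow→Brent 5·24=120, Quay→Brent 12·19=228, Sutton→Brent 3·23=69, Ashby→Brent 9·19=171, Norris→Brent 8·7=56, Milton→Brent 2·17=34, Holm→Brent 5·15=75. Service 963; fixed 34; total 997.

Total cost: 997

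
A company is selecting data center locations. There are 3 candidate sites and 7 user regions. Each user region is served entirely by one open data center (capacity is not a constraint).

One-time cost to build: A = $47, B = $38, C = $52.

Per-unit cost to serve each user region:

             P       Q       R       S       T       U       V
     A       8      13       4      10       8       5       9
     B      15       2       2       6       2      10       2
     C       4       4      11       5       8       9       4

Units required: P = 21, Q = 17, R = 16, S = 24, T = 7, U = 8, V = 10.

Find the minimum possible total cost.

Minimum total cost: 466

For any fixed open set, each user region goes to its cheapest open site; total = fixed + service.
{B, C}: P→C 4·21=84, Q→B 2·17=34, R→B 2·16=32, S→C 5·24=120, T→B 2·7=14, U→C 9·8=72, V→B 2·10=20. Service 376; fixed 90; total 466.
{A, B, C}: service 344 + fixed 137 = 481
{A, B}: service 452 + fixed 85 = 537
{B}: P→B 15·21=315, Q→B 2·17=34, R→B 2·16=32, S→B 6·24=144, T→B 2·7=14, U→B 10·8=80, V→B 2·10=20. Service 639; fixed 38; total 677.
No other subset beats 466.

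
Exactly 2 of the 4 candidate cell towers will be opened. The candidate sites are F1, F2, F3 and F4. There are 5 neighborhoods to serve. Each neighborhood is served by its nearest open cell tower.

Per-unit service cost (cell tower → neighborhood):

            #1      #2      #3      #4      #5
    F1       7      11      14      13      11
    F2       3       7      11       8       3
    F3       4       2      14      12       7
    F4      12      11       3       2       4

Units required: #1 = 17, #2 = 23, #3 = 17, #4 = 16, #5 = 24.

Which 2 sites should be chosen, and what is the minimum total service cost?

Choose F3 and F4; total service cost 293.

With exactly 2 open, each neighborhood uses its cheapest among the chosen.
{F3, F4}: #1→F3 4·17=68, #2→F3 2·23=46, #3→F4 3·17=51, #4→F4 2·16=32, #5→F4 4·24=96. Service cost 293.
{F2, F4}: service cost 367
{F2, F3}: service cost 484
Among all 6 size-2 choices, {F3, F4} is lowest.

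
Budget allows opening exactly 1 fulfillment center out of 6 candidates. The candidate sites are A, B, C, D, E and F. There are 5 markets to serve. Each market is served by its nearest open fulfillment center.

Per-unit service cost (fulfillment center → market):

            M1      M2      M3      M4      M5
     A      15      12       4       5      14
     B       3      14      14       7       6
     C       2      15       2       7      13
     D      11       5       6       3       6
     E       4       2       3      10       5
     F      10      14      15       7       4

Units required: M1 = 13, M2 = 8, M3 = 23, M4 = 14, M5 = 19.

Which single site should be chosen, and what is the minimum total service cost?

Choose E only; total service cost 372.

With exactly 1 open, each market uses its cheapest among the chosen.
{E}: M1→E 4·13=52, M2→E 2·8=16, M3→E 3·23=69, M4→E 10·14=140, M5→E 5·19=95. Service cost 372.
{D}: service cost 477
{C}: service cost 537
Among all 6 size-1 choices, {E} is lowest.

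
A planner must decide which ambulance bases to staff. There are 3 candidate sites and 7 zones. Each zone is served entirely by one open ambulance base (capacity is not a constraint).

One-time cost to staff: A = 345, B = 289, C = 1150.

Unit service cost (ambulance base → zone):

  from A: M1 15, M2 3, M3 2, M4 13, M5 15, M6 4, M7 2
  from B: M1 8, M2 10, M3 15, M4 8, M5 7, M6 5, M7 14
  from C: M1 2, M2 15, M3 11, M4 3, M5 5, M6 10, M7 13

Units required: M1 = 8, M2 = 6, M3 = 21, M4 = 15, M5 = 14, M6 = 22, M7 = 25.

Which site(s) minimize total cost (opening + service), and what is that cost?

For any fixed open set, each zone goes to its cheapest open site; total = fixed + service.
{A}: M1→A 15·8=120, M2→A 3·6=18, M3→A 2·21=42, M4→A 13·15=195, M5→A 15·14=210, M6→A 4·22=88, M7→A 2·25=50. Service 723; fixed 345; total 1068.
{A, B}: service 480 + fixed 634 = 1114
{B}: M1→B 8·8=64, M2→B 10·6=60, M3→B 15·21=315, M4→B 8·15=120, M5→B 7·14=98, M6→B 5·22=110, M7→B 14·25=350. Service 1117; fixed 289; total 1406.
{A, B, C}: M1→C 2·8=16, M2→A 3·6=18, M3→A 2·21=42, M4→C 3·15=45, M5→C 5·14=70, M6→A 4·22=88, M7→A 2·25=50. Service 329; fixed 1784; total 2113.
No other subset beats 1068.

Open A only; minimum total cost 1068.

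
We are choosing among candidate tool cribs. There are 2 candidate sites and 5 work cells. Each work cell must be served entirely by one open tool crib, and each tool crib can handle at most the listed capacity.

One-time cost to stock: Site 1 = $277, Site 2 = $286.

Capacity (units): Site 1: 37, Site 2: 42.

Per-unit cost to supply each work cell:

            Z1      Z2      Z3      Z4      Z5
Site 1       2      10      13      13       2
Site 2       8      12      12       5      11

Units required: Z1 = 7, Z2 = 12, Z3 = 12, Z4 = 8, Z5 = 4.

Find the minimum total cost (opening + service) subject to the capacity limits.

Minimum total cost: 889

Open {Site 1, Site 2}: Z1→Site 1 2·7=14, Z2→Site 1 10·12=120, Z3→Site 2 12·12=144, Z4→Site 2 5·8=40, Z5→Site 1 2·4=8.
Loads: Site 1 carries 23/37, Site 2 carries 20/42. Service 326; fixed 563; total 889.
Next best feasible plan costs 901.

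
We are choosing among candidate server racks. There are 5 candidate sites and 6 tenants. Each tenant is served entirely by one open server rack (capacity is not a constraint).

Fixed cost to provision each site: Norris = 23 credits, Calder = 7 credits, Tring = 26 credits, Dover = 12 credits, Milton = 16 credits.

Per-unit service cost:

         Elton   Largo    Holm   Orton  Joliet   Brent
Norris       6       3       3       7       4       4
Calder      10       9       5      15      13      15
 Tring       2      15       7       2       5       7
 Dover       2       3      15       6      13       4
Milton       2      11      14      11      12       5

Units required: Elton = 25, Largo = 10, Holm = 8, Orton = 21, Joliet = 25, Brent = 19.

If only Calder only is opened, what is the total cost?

Total cost: 1312

Each tenant is assigned to its cheapest site among the open ones.
{Calder}: Elton→Calder 10·25=250, Largo→Calder 9·10=90, Holm→Calder 5·8=40, Orton→Calder 15·21=315, Joliet→Calder 13·25=325, Brent→Calder 15·19=285. Service 1305; fixed 7; total 1312.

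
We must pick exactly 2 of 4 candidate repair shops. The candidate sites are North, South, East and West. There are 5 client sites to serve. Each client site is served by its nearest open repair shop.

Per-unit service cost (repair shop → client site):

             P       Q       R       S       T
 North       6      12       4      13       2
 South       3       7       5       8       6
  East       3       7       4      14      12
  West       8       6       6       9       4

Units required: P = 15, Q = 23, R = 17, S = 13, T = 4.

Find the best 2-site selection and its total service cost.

With exactly 2 open, each client site uses its cheapest among the chosen.
{East, West}: P→East 3·15=45, Q→West 6·23=138, R→East 4·17=68, S→West 9·13=117, T→West 4·4=16. Service cost 384.
{North, South}: service cost 386
{South, West}: service cost 388
Among all 6 size-2 choices, {East, West} is lowest.

Choose East and West; total service cost 384.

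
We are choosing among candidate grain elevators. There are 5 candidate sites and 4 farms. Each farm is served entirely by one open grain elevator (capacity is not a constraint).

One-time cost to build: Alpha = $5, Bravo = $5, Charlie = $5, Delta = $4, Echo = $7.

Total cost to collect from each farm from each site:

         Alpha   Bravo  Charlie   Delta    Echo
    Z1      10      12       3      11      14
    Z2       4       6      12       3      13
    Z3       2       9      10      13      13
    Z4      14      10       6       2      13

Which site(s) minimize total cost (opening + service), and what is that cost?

For any fixed open set, each farm goes to its cheapest open site; total = fixed + service.
{Alpha, Charlie, Delta}: Z1→Charlie 3, Z2→Delta 3, Z3→Alpha 2, Z4→Delta 2. Service 10; fixed 14; total 24.
{Alpha, Charlie}: Z1→Charlie 3, Z2→Alpha 4, Z3→Alpha 2, Z4→Charlie 6. Service 15; fixed 10; total 25.
{Alpha, Delta}: Z1→Alpha 10, Z2→Delta 3, Z3→Alpha 2, Z4→Delta 2. Service 17; fixed 9; total 26.
{Alpha, Bravo, Charlie, Delta, Echo}: Z1→Charlie 3, Z2→Delta 3, Z3→Alpha 2, Z4→Delta 2. Service 10; fixed 26; total 36.
No other subset beats 24.

Open Alpha, Charlie and Delta; minimum total cost 24.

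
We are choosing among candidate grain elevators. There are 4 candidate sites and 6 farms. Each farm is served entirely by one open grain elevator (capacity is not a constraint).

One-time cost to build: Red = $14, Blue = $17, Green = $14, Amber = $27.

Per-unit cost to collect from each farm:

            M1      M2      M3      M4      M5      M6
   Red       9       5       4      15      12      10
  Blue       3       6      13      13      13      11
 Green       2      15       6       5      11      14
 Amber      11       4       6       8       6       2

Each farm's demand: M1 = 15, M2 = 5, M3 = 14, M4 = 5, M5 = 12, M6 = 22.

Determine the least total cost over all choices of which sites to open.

For any fixed open set, each farm goes to its cheapest open site; total = fixed + service.
{Red, Green, Amber}: M1→Green 2·15=30, M2→Amber 4·5=20, M3→Red 4·14=56, M4→Green 5·5=25, M5→Amber 6·12=72, M6→Amber 2·22=44. Service 247; fixed 55; total 302.
{Green, Amber}: M1→Green 2·15=30, M2→Amber 4·5=20, M3→Green 6·14=84, M4→Green 5·5=25, M5→Amber 6·12=72, M6→Amber 2·22=44. Service 275; fixed 41; total 316.
{Red, Blue, Green, Amber}: M1→Green 2·15=30, M2→Amber 4·5=20, M3→Red 4·14=56, M4→Green 5·5=25, M5→Amber 6·12=72, M6→Amber 2·22=44. Service 247; fixed 72; total 319.
{Red}: M1→Red 9·15=135, M2→Red 5·5=25, M3→Red 4·14=56, M4→Red 15·5=75, M5→Red 12·12=144, M6→Red 10·22=220. Service 655; fixed 14; total 669.
No other subset beats 302.

Minimum total cost: 302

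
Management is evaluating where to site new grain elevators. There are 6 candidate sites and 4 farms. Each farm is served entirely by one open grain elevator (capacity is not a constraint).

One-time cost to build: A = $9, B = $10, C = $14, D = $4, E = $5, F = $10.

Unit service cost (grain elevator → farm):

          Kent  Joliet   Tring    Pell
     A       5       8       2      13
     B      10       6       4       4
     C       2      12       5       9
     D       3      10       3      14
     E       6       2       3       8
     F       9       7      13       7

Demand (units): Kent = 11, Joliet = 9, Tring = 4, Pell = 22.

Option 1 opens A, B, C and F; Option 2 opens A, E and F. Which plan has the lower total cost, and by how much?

Option 1 is cheaper by 44.

Option 1: {A, B, C, F}: Kent→C 2·11=22, Joliet→B 6·9=54, Tring→A 2·4=8, Pell→B 4·22=88. Service 172; fixed 43; total 215.
Option 2: {A, E, F}: Kent→A 5·11=55, Joliet→E 2·9=18, Tring→A 2·4=8, Pell→F 7·22=154. Service 235; fixed 24; total 259.
Difference: |215 − 259| = 44.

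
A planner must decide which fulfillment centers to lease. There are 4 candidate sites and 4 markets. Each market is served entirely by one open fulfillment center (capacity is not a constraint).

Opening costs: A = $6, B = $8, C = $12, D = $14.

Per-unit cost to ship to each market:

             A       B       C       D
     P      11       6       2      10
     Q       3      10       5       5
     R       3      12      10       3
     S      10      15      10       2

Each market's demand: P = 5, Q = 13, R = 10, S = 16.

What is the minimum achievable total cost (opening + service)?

Minimum total cost: 143

For any fixed open set, each market goes to its cheapest open site; total = fixed + service.
{A, C, D}: P→C 2·5=10, Q→A 3·13=39, R→A 3·10=30, S→D 2·16=32. Service 111; fixed 32; total 143.
{A, B, C, D}: service 111 + fixed 40 = 151
{A, B, D}: P→B 6·5=30, Q→A 3·13=39, R→A 3·10=30, S→D 2·16=32. Service 131; fixed 28; total 159.
{A}: service 284 + fixed 6 = 290
No other subset beats 143.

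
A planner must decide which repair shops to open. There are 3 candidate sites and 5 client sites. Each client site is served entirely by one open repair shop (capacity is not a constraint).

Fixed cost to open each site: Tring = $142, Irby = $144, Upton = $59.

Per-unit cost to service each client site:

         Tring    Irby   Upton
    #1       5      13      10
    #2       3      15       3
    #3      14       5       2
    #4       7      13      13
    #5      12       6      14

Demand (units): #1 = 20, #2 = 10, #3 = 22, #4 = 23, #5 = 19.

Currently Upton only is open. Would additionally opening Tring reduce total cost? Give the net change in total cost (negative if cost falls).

Current service cost with {Upton}: 839.
Adding Tring: each client site re-picks its cheapest; new service cost 563, saving 276.
Extra fixed cost: 142. Net change = 142 − 276 = -134.
(Totals: 898 → 764.)

Yes — net change −134 (cost falls by 134).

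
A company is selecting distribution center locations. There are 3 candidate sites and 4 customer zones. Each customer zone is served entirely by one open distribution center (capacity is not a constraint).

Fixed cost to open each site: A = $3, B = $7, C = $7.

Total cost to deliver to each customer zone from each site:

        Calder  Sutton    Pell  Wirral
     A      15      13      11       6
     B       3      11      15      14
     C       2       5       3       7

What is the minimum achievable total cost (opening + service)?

Minimum total cost: 24

For any fixed open set, each customer zone goes to its cheapest open site; total = fixed + service.
{C}: Calder→C 2, Sutton→C 5, Pell→C 3, Wirral→C 7. Service 17; fixed 7; total 24.
{A, C}: service 16 + fixed 10 = 26
{B, C}: Calder→C 2, Sutton→C 5, Pell→C 3, Wirral→C 7. Service 17; fixed 14; total 31.
{A, B, C}: Calder→C 2, Sutton→C 5, Pell→C 3, Wirral→A 6. Service 16; fixed 17; total 33.
No other subset beats 24.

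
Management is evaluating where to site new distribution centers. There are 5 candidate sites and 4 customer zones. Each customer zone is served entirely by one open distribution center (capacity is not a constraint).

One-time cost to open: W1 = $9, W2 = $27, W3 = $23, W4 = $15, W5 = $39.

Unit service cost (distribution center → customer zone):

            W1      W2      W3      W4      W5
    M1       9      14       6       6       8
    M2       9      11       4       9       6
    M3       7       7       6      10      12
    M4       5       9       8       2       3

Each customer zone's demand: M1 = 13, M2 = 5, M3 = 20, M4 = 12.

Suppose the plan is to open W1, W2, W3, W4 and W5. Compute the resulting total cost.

Total cost: 355

Each customer zone is assigned to its cheapest site among the open ones.
{W1, W2, W3, W4, W5}: M1→W3 6·13=78, M2→W3 4·5=20, M3→W3 6·20=120, M4→W4 2·12=24. Service 242; fixed 113; total 355.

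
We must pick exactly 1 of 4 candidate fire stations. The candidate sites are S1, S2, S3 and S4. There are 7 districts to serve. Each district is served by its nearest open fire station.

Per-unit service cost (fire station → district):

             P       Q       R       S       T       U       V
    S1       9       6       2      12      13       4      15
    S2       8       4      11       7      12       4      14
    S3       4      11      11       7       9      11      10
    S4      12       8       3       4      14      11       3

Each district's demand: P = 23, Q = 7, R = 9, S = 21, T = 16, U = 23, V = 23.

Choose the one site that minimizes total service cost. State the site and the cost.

Choose S4 only; total service cost 989.

With exactly 1 open, each district uses its cheapest among the chosen.
{S4}: P→S4 12·23=276, Q→S4 8·7=56, R→S4 3·9=27, S→S4 4·21=84, T→S4 14·16=224, U→S4 11·23=253, V→S4 3·23=69. Service cost 989.
{S3}: service cost 1042
{S2}: service cost 1064
Among all 4 size-1 choices, {S4} is lowest.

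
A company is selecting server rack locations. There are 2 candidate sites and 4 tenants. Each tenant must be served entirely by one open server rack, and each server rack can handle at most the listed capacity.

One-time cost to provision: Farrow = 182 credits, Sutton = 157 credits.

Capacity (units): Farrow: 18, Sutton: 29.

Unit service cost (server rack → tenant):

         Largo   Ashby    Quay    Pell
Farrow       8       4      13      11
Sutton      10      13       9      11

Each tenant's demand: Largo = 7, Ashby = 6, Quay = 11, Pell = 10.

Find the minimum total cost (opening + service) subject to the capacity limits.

Open {Farrow, Sutton}: Largo→Farrow 8·7=56, Ashby→Farrow 4·6=24, Quay→Sutton 9·11=99, Pell→Sutton 11·10=110.
Loads: Farrow carries 13/18, Sutton carries 21/29. Service 289; fixed 339; total 628.
Next best feasible plan costs 642.

Minimum total cost: 628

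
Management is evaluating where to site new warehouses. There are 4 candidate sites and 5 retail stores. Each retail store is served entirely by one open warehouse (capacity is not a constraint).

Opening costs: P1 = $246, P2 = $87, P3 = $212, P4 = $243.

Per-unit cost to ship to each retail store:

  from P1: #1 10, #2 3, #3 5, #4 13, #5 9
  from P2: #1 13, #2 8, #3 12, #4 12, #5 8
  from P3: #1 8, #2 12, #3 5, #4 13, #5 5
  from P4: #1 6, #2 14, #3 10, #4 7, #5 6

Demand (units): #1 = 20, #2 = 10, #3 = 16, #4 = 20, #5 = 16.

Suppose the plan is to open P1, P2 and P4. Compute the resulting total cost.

Each retail store is assigned to its cheapest site among the open ones.
{P1, P2, P4}: #1→P4 6·20=120, #2→P1 3·10=30, #3→P1 5·16=80, #4→P4 7·20=140, #5→P4 6·16=96. Service 466; fixed 576; total 1042.

Total cost: 1042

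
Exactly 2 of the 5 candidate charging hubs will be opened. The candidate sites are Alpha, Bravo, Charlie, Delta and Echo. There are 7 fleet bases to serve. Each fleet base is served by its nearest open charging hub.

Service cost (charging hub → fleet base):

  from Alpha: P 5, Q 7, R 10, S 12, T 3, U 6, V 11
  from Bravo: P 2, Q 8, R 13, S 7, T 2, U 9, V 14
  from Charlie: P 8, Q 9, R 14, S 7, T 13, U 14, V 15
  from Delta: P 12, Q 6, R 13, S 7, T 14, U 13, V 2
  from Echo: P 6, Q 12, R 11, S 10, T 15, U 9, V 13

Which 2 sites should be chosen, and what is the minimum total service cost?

Choose Alpha and Delta; total service cost 39.

With exactly 2 open, each fleet base uses its cheapest among the chosen.
{Alpha, Delta}: P→Alpha 5, Q→Delta 6, R→Alpha 10, S→Delta 7, T→Alpha 3, U→Alpha 6, V→Delta 2. Service cost 39.
{Bravo, Delta}: service cost 41
{Alpha, Bravo}: service cost 45
Among all 10 size-2 choices, {Alpha, Delta} is lowest.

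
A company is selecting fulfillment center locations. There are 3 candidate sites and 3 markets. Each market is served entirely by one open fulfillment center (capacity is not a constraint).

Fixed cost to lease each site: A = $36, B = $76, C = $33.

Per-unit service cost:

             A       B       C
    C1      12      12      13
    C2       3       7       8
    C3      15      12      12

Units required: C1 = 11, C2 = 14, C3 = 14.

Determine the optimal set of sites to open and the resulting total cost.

Open A and C; minimum total cost 411.

For any fixed open set, each market goes to its cheapest open site; total = fixed + service.
{A, C}: C1→A 12·11=132, C2→A 3·14=42, C3→C 12·14=168. Service 342; fixed 69; total 411.
{A}: C1→A 12·11=132, C2→A 3·14=42, C3→A 15·14=210. Service 384; fixed 36; total 420.
{A, B}: service 342 + fixed 112 = 454
{A, B, C}: C1→A 12·11=132, C2→A 3·14=42, C3→B 12·14=168. Service 342; fixed 145; total 487.
No other subset beats 411.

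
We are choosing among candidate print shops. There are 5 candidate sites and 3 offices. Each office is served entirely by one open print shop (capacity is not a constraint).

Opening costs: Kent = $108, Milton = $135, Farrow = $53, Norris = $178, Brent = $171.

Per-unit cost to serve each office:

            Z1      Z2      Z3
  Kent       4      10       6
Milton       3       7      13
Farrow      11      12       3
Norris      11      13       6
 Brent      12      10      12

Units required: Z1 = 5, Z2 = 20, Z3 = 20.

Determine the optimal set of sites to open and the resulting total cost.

For any fixed open set, each office goes to its cheapest open site; total = fixed + service.
{Milton, Farrow}: Z1→Milton 3·5=15, Z2→Milton 7·20=140, Z3→Farrow 3·20=60. Service 215; fixed 188; total 403.
{Farrow}: service 355 + fixed 53 = 408
{Kent, Farrow}: Z1→Kent 4·5=20, Z2→Kent 10·20=200, Z3→Farrow 3·20=60. Service 280; fixed 161; total 441.
{Kent, Milton, Farrow, Norris, Brent}: Z1→Milton 3·5=15, Z2→Milton 7·20=140, Z3→Farrow 3·20=60. Service 215; fixed 645; total 860.
No other subset beats 403.

Open Milton and Farrow; minimum total cost 403.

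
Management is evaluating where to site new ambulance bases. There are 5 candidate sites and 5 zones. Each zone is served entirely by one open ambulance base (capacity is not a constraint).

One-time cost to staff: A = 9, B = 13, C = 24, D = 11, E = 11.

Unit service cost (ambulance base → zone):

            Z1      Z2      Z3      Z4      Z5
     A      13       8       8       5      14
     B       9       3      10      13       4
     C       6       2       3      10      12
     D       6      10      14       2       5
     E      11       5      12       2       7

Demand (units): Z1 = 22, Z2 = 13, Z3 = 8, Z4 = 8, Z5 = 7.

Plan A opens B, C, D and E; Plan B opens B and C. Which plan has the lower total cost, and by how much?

Plan A: {B, C, D, E}: Z1→C 6·22=132, Z2→C 2·13=26, Z3→C 3·8=24, Z4→D 2·8=16, Z5→B 4·7=28. Service 226; fixed 59; total 285.
Plan B: {B, C}: Z1→C 6·22=132, Z2→C 2·13=26, Z3→C 3·8=24, Z4→C 10·8=80, Z5→B 4·7=28. Service 290; fixed 37; total 327.
Difference: |285 − 327| = 42.

Plan A is cheaper by 42.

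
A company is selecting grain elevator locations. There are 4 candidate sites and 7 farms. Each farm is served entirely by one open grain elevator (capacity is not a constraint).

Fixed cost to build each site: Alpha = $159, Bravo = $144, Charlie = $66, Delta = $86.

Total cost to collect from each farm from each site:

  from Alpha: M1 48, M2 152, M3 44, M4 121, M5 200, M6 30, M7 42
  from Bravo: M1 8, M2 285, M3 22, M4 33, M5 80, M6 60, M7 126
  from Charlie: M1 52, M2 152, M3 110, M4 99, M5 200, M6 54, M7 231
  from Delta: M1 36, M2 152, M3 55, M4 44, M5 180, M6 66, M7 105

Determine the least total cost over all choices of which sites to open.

Minimum total cost: 670

For any fixed open set, each farm goes to its cheapest open site; total = fixed + service.
{Alpha, Bravo}: M1→Bravo 8, M2→Alpha 152, M3→Bravo 22, M4→Bravo 33, M5→Bravo 80, M6→Alpha 30, M7→Alpha 42. Service 367; fixed 303; total 670.
{Bravo, Charlie}: M1→Bravo 8, M2→Charlie 152, M3→Bravo 22, M4→Bravo 33, M5→Bravo 80, M6→Charlie 54, M7→Bravo 126. Service 475; fixed 210; total 685.
{Bravo, Delta}: service 460 + fixed 230 = 690
{Alpha, Bravo, Charlie, Delta}: M1→Bravo 8, M2→Alpha 152, M3→Bravo 22, M4→Bravo 33, M5→Bravo 80, M6→Alpha 30, M7→Alpha 42. Service 367; fixed 455; total 822.
No other subset beats 670.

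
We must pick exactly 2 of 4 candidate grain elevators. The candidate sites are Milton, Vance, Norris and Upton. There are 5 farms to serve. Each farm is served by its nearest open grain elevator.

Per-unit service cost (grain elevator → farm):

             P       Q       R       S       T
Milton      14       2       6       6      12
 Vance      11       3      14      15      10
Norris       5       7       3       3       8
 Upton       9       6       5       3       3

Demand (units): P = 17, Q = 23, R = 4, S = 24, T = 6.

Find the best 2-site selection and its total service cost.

With exactly 2 open, each farm uses its cheapest among the chosen.
{Milton, Norris}: P→Norris 5·17=85, Q→Milton 2·23=46, R→Norris 3·4=12, S→Norris 3·24=72, T→Norris 8·6=48. Service cost 263.
{Vance, Norris}: service cost 286
{Milton, Upton}: service cost 309
Among all 6 size-2 choices, {Milton, Norris} is lowest.

Choose Milton and Norris; total service cost 263.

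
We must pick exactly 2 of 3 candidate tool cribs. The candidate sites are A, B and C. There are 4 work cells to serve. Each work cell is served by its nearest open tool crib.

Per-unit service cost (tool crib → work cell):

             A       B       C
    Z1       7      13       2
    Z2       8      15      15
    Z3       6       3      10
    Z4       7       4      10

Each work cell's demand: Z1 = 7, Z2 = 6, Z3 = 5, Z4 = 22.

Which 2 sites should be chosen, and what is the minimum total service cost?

With exactly 2 open, each work cell uses its cheapest among the chosen.
{A, B}: Z1→A 7·7=49, Z2→A 8·6=48, Z3→B 3·5=15, Z4→B 4·22=88. Service cost 200.
{B, C}: service cost 207
{A, C}: service cost 246
Among all 3 size-2 choices, {A, B} is lowest.

Choose A and B; total service cost 200.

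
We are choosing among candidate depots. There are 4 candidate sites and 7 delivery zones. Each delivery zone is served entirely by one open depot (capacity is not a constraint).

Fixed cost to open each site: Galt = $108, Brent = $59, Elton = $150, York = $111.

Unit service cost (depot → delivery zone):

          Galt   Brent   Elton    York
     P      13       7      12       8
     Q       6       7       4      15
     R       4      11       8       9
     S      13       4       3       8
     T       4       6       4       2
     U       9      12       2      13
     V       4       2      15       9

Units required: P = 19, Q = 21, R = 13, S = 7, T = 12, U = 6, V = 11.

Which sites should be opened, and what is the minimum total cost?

For any fixed open set, each delivery zone goes to its cheapest open site; total = fixed + service.
{Galt, Brent}: P→Brent 7·19=133, Q→Galt 6·21=126, R→Galt 4·13=52, S→Brent 4·7=28, T→Galt 4·12=48, U→Galt 9·6=54, V→Brent 2·11=22. Service 463; fixed 167; total 630.
{Brent, Elton}: service 424 + fixed 209 = 633
{Brent}: service 617 + fixed 59 = 676
{Galt, Brent, Elton, York}: service 348 + fixed 428 = 776
(All 15 nonempty subsets were checked; Galt and Brent is lowest.)

Open Galt and Brent; minimum total cost 630.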